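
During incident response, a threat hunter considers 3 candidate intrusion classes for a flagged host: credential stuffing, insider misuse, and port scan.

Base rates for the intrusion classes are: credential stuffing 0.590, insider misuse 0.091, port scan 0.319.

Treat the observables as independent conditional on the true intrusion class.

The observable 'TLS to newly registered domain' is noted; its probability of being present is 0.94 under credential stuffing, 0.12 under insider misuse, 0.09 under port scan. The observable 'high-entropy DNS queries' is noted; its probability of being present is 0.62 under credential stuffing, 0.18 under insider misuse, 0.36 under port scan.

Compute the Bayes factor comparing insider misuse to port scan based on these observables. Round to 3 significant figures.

0.667

Joint likelihood of the observable pattern under each hypothesis:
  insider misuse: 0.12 × 0.18 = 0.0216
  port scan: 0.09 × 0.36 = 0.0324
Bayes factor = 0.0216 / 0.0324 ≈ 0.667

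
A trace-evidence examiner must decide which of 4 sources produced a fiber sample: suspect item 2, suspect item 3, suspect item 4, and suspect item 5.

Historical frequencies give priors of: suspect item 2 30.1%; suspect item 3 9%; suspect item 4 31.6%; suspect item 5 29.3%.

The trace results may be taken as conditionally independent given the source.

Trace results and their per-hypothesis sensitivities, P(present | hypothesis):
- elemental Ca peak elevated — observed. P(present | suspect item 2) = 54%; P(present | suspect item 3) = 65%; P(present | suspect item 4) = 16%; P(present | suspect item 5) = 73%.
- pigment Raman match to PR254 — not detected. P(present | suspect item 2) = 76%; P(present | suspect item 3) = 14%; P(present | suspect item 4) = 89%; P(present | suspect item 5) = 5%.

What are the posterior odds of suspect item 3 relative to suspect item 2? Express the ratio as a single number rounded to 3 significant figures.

The normalizing constant cancels in an odds ratio, so compute prior × likelihood for the two hypotheses only (using 1 − P(present | H) for each absent trace result):
  suspect item 3: 0.090 × 0.65 × (1 − 0.14) = 0.05031
  suspect item 2: 0.301 × 0.54 × (1 − 0.76) = 0.03901
Posterior odds = 0.05031 / 0.03901 ≈ 1.29.

1.29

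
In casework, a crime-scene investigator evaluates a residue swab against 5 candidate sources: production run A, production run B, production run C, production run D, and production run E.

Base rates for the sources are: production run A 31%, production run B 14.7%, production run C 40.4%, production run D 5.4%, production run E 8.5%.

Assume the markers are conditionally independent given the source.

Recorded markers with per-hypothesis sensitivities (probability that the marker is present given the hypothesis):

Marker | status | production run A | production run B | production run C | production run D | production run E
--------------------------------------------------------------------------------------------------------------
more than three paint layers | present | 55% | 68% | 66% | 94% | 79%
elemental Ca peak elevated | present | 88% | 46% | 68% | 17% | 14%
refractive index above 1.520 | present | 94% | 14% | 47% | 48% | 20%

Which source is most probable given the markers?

production run A

For each hypothesis, the unnormalized posterior weight is prior × product of the marker likelihoods:
  production run A: 0.310 × 0.55 × 0.88 × 0.94 = 0.14104
  production run B: 0.147 × 0.68 × 0.46 × 0.14 = 0.0064374
  production run C: 0.404 × 0.66 × 0.68 × 0.47 = 0.085218
  production run D: 0.054 × 0.94 × 0.17 × 0.48 = 0.004142
  production run E: 0.085 × 0.79 × 0.14 × 0.20 = 0.0018802
Normalizing constant Z = 0.14104 + 0.0064374 + 0.085218 + 0.004142 + 0.0018802 = 0.23872.
P(production run A | evidence) ≈ 0.14104 / 0.23872 ≈ 0.591
P(production run B | evidence) ≈ 0.0064374 / 0.23872 ≈ 0.027
P(production run C | evidence) ≈ 0.085218 / 0.23872 ≈ 0.357
P(production run D | evidence) ≈ 0.004142 / 0.23872 ≈ 0.017
P(production run E | evidence) ≈ 0.0018802 / 0.23872 ≈ 0.008
The largest is 0.591, so production run A is most probable.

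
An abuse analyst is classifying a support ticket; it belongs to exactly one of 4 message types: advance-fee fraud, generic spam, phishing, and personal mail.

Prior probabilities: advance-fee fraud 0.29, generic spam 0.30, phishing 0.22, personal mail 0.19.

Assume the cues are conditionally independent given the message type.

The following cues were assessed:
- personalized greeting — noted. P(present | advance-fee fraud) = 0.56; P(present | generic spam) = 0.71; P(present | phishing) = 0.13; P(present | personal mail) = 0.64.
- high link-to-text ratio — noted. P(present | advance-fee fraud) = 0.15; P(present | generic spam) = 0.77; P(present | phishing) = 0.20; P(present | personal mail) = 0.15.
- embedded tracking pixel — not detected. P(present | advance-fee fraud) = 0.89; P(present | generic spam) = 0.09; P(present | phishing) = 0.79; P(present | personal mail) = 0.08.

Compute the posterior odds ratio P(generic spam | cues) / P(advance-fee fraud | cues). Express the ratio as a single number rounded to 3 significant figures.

55.7

The normalizing constant cancels in an odds ratio, so compute prior × likelihood for the two hypotheses only (using 1 − P(present | H) for each absent cue):
  generic spam: 0.30 × 0.71 × 0.77 × (1 − 0.09) = 0.14925
  advance-fee fraud: 0.29 × 0.56 × 0.15 × (1 − 0.89) = 0.0026796
Odds(generic spam : advance-fee fraud) = 0.14925 / 0.0026796 ≈ 55.7.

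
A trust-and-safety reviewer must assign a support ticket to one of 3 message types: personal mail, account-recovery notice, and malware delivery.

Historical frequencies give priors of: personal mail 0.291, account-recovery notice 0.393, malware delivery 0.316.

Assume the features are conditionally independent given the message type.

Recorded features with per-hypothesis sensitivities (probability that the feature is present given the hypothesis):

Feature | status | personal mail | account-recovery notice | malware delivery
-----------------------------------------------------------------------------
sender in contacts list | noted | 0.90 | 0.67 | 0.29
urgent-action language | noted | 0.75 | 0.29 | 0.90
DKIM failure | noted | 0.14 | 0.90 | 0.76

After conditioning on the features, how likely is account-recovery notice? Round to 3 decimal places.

0.432

Multiply each prior by the joint likelihood of the feature pattern:
  personal mail: 0.291 × 0.90 × 0.75 × 0.14 = 0.027499
  account-recovery notice: 0.393 × 0.67 × 0.29 × 0.90 = 0.068724
  malware delivery: 0.316 × 0.29 × 0.90 × 0.76 = 0.062682
The unnormalized weights sum to 0.15891.
P(account-recovery notice | evidence) = 0.068724 / 0.15891 ≈ 0.432.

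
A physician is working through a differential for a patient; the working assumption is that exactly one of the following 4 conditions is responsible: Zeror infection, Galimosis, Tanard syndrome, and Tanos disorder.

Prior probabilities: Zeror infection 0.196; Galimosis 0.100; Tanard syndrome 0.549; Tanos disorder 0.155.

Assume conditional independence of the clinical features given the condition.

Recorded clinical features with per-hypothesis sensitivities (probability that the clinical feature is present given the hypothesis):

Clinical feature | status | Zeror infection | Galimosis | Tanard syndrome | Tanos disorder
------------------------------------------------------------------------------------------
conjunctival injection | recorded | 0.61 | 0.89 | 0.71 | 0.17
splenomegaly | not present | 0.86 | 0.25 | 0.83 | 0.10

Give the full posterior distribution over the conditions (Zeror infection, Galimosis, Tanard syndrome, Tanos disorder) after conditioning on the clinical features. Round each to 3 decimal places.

0.096, 0.385, 0.382, 0.137

By Bayes' rule with conditional independence, the unnormalized weight for each hypothesis is prior × ∏ likelihoods (using 1 − P(present | H) for each absent clinical feature):
  Zeror infection: 0.196 × 0.61 × (1 − 0.86) = 0.016738
  Galimosis: 0.100 × 0.89 × (1 − 0.25) = 0.06675
  Tanard syndrome: 0.549 × 0.71 × (1 − 0.83) = 0.066264
  Tanos disorder: 0.155 × 0.17 × (1 − 0.10) = 0.023715
The unnormalized weights sum to 0.17347.
P(Zeror infection | evidence) = 0.016738 / 0.17347 ≈ 0.096
P(Galimosis | evidence) = 0.06675 / 0.17347 ≈ 0.385
P(Tanard syndrome | evidence) = 0.066264 / 0.17347 ≈ 0.382
P(Tanos disorder | evidence) = 0.023715 / 0.17347 ≈ 0.137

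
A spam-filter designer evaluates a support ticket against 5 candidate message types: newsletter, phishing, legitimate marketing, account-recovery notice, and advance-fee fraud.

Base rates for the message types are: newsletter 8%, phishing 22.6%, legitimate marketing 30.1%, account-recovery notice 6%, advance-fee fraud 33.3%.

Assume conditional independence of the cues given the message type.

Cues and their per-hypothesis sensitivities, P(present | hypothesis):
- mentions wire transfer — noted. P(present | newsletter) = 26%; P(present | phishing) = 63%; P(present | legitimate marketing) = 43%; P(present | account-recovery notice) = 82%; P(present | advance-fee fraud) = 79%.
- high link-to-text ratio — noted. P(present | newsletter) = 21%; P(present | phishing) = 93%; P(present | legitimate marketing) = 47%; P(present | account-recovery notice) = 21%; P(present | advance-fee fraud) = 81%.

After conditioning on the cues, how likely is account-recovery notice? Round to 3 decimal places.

0.025

For each hypothesis, the unnormalized posterior weight is prior × product of the cue likelihoods:
  newsletter: 0.080 × 0.26 × 0.21 = 0.004368
  phishing: 0.226 × 0.63 × 0.93 = 0.13241
  legitimate marketing: 0.301 × 0.43 × 0.47 = 0.060832
  account-recovery notice: 0.060 × 0.82 × 0.21 = 0.010332
  advance-fee fraud: 0.333 × 0.79 × 0.81 = 0.21309
Marginal likelihood of the evidence = 0.42103.
P(account-recovery notice | evidence) = 0.010332 / 0.42103 ≈ 0.025.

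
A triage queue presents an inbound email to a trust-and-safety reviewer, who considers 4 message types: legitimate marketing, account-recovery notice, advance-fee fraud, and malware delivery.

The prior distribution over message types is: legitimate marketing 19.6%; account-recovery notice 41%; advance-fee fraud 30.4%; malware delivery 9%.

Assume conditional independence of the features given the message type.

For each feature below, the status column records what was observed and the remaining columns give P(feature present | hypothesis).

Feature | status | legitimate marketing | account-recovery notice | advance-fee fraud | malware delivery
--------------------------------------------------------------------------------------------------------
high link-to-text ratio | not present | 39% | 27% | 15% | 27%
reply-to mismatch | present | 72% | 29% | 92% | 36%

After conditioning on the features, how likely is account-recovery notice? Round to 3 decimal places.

0.200

Multiply each prior by the joint likelihood of the feature pattern (using 1 − P(present | H) for each absent feature):
  legitimate marketing: 0.196 × (1 − 0.39) × 0.72 = 0.086083
  account-recovery notice: 0.410 × (1 − 0.27) × 0.29 = 0.086797
  advance-fee fraud: 0.304 × (1 − 0.15) × 0.92 = 0.23773
  malware delivery: 0.090 × (1 − 0.27) × 0.36 = 0.023652
The unnormalized weights sum to 0.43426.
P(account-recovery notice | evidence) = 0.086797 / 0.43426 ≈ 0.200.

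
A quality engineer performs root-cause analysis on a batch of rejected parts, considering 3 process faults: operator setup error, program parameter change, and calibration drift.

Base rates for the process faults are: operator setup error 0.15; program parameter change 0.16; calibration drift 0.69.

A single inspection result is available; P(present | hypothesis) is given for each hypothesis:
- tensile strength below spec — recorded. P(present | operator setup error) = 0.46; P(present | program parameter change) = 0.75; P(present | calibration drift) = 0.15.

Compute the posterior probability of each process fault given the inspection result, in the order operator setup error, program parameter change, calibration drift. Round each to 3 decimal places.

0.236, 0.410, 0.354

By Bayes' rule, the unnormalized weight for each hypothesis is prior × likelihood:
  operator setup error: 0.15 × 0.46 = 0.069
  program parameter change: 0.16 × 0.75 = 0.12
  calibration drift: 0.69 × 0.15 = 0.1035
Marginal likelihood of the evidence = 0.2925.
P(operator setup error | evidence) = 0.069 / 0.2925 ≈ 0.236
P(program parameter change | evidence) = 0.12 / 0.2925 ≈ 0.410
P(calibration drift | evidence) = 0.1035 / 0.2925 ≈ 0.354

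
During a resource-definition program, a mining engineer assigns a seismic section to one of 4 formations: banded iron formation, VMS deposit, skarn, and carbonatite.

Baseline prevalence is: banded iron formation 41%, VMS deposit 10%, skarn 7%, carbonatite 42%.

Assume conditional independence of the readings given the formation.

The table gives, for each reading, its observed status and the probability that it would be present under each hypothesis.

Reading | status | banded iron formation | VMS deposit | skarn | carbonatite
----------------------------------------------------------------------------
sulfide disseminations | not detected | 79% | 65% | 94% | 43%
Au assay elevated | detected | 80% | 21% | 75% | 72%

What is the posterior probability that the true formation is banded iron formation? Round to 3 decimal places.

By Bayes' rule with conditional independence, the unnormalized weight for each hypothesis is prior × ∏ likelihoods (using 1 − P(present | H) for each absent reading):
  banded iron formation: 0.41 × (1 − 0.79) × 0.80 = 0.06888
  VMS deposit: 0.10 × (1 − 0.65) × 0.21 = 0.00735
  skarn: 0.07 × (1 − 0.94) × 0.75 = 0.00315
  carbonatite: 0.42 × (1 − 0.43) × 0.72 = 0.17237
Marginal likelihood of the evidence = 0.25175.
P(banded iron formation | evidence) = 0.06888 / 0.25175 ≈ 0.274.

0.274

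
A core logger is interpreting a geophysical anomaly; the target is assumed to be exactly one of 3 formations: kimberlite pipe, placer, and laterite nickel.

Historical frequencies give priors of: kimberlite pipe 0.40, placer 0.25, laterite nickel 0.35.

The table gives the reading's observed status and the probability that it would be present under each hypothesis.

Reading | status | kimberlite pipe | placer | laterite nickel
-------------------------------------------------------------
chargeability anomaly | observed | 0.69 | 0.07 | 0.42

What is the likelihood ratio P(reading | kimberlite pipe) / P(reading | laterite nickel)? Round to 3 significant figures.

The Bayes factor is the ratio of the two likelihoods.
  kimberlite pipe: 0.69
  laterite nickel: 0.42
Bayes factor = 0.69 / 0.42 ≈ 1.64

1.64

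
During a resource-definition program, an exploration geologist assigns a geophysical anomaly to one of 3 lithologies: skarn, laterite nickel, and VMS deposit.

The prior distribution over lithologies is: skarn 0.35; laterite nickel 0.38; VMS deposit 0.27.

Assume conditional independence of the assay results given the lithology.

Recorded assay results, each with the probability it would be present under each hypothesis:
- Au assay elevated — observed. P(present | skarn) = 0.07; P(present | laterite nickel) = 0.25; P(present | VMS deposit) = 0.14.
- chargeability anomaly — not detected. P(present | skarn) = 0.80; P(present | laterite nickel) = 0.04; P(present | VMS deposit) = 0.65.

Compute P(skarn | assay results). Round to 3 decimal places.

0.045

For each hypothesis, the unnormalized posterior weight is prior × product of the assay result likelihoods (using 1 − P(present | H) for each absent assay result):
  skarn: 0.35 × 0.07 × (1 − 0.80) = 0.0049
  laterite nickel: 0.38 × 0.25 × (1 − 0.04) = 0.0912
  VMS deposit: 0.27 × 0.14 × (1 − 0.65) = 0.01323
Marginal likelihood of the evidence = 0.10933.
P(skarn | evidence) = 0.0049 / 0.10933 ≈ 0.045.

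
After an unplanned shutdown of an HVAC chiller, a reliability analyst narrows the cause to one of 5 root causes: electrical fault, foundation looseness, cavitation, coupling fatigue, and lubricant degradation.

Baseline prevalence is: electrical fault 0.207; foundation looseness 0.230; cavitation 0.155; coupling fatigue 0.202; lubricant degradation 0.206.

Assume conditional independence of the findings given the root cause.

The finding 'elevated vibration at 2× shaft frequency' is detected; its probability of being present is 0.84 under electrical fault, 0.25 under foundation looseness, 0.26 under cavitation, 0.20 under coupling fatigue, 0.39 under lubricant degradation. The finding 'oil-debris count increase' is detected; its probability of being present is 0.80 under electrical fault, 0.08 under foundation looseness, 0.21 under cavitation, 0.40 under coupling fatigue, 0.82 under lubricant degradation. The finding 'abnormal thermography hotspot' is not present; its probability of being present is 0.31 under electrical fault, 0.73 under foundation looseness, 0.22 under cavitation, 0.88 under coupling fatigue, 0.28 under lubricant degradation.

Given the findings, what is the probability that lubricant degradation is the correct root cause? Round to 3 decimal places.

0.310

By Bayes' rule with conditional independence, the unnormalized weight for each hypothesis is prior × ∏ likelihoods (using 1 − P(present | H) for each absent finding):
  electrical fault: 0.207 × 0.84 × 0.80 × (1 − 0.31) = 0.095982
  foundation looseness: 0.230 × 0.25 × 0.08 × (1 − 0.73) = 0.001242
  cavitation: 0.155 × 0.26 × 0.21 × (1 − 0.22) = 0.0066011
  coupling fatigue: 0.202 × 0.20 × 0.40 × (1 − 0.88) = 0.0019392
  lubricant degradation: 0.206 × 0.39 × 0.82 × (1 − 0.28) = 0.047433
Marginal likelihood of the evidence = 0.1532.
P(lubricant degradation | evidence) = 0.047433 / 0.1532 ≈ 0.310.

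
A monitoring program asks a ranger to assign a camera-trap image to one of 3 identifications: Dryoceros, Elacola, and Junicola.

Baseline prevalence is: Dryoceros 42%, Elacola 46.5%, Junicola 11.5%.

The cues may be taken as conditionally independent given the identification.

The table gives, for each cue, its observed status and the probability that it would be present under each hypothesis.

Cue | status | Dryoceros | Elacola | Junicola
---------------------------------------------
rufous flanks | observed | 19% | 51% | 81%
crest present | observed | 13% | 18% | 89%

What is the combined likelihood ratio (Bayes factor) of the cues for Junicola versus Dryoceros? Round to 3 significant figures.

The Bayes factor is the ratio of the joint likelihoods of the cue pattern under the two hypotheses.
  Junicola: 0.81 × 0.89 = 0.7209
  Dryoceros: 0.19 × 0.13 = 0.0247
Bayes factor = 0.7209 / 0.0247 ≈ 29.2

29.2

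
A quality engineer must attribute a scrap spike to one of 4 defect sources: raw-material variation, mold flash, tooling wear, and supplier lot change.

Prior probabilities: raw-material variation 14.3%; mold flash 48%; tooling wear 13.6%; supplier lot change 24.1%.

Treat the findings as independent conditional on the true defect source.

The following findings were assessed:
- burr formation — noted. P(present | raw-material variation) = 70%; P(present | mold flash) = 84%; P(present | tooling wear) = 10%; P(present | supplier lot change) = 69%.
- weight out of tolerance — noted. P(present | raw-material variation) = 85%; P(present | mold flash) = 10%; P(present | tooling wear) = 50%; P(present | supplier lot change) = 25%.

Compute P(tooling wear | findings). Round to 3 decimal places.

For each hypothesis, the unnormalized posterior weight is prior × product of the finding likelihoods:
  raw-material variation: 0.143 × 0.70 × 0.85 = 0.085085
  mold flash: 0.480 × 0.84 × 0.10 = 0.04032
  tooling wear: 0.136 × 0.10 × 0.50 = 0.0068
  supplier lot change: 0.241 × 0.69 × 0.25 = 0.041572
Marginal likelihood of the evidence = 0.17378.
P(tooling wear | evidence) = 0.0068 / 0.17378 ≈ 0.039.

0.039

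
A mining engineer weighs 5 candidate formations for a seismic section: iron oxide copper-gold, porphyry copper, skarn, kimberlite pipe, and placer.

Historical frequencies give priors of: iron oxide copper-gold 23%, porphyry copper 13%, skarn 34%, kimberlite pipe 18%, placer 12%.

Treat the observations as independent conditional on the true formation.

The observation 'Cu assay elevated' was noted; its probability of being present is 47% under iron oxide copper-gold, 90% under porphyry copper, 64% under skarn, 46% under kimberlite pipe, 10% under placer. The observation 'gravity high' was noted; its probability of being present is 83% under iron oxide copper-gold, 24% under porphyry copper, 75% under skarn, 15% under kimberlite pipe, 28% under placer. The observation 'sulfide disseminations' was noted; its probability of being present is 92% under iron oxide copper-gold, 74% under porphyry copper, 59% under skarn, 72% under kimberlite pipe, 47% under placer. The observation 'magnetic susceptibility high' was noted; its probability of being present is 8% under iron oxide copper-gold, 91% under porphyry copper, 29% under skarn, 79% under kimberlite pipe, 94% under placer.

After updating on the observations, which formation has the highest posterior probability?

Multiply each prior by the joint likelihood of the evidence pattern:
  iron oxide copper-gold: 0.23 × 0.47 × 0.83 × 0.92 × 0.08 = 0.0066036
  porphyry copper: 0.13 × 0.90 × 0.24 × 0.74 × 0.91 = 0.018909
  skarn: 0.34 × 0.64 × 0.75 × 0.59 × 0.29 = 0.027924
  kimberlite pipe: 0.18 × 0.46 × 0.15 × 0.72 × 0.79 = 0.0070645
  placer: 0.12 × 0.10 × 0.28 × 0.47 × 0.94 = 0.0014844
Normalizing constant Z = 0.0066036 + 0.018909 + 0.027924 + 0.0070645 + 0.0014844 = 0.061985.
P(iron oxide copper-gold | evidence) ≈ 0.0066036 / 0.061985 ≈ 0.107
P(porphyry copper | evidence) ≈ 0.018909 / 0.061985 ≈ 0.305
P(skarn | evidence) ≈ 0.027924 / 0.061985 ≈ 0.450
P(kimberlite pipe | evidence) ≈ 0.0070645 / 0.061985 ≈ 0.114
P(placer | evidence) ≈ 0.0014844 / 0.061985 ≈ 0.024
The largest is 0.450, so skarn is most probable.

skarn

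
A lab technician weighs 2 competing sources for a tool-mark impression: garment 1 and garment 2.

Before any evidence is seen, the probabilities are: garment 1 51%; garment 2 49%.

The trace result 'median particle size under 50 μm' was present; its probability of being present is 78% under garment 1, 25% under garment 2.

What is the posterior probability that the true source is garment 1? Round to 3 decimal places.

0.765

For each hypothesis, the unnormalized posterior weight is prior × likelihood:
  garment 1: 0.51 × 0.78 = 0.3978
  garment 2: 0.49 × 0.25 = 0.1225
Marginal likelihood of the evidence = 0.5203.
P(garment 1 | evidence) = 0.3978 / 0.5203 ≈ 0.765.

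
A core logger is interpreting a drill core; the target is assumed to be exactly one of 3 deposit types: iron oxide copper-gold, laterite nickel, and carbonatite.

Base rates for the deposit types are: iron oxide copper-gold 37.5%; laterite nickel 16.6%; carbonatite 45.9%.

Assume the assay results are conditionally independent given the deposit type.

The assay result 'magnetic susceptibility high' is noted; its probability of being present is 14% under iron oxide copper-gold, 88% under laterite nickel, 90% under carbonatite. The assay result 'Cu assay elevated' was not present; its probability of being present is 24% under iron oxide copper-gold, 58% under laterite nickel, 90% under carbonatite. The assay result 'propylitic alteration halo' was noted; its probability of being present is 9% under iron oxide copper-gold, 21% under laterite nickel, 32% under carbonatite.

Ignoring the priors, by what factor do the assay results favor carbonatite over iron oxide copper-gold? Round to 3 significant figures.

3.01

Take the product of per-assay result likelihoods under each hypothesis (using 1 − P(present | H) for each absent assay result), then divide.
  carbonatite: 0.90 × (1 − 0.90) × 0.32 = 0.0288
  iron oxide copper-gold: 0.14 × (1 − 0.24) × 0.09 = 0.009576
Bayes factor = 0.0288 / 0.009576 ≈ 3.01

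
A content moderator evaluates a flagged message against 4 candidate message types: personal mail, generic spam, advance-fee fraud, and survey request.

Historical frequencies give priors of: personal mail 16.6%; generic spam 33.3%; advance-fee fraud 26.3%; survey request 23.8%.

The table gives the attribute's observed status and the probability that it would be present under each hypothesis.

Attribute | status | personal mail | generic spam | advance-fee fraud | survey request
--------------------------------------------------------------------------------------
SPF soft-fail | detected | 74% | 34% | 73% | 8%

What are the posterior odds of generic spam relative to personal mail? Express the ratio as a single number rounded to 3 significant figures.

The normalizing constant cancels in an odds ratio, so compute prior × likelihood for the two hypotheses only:
  generic spam: 0.333 × 0.34 = 0.11322
  personal mail: 0.166 × 0.74 = 0.12284
Posterior odds = 0.11322 / 0.12284 ≈ 0.922.

0.922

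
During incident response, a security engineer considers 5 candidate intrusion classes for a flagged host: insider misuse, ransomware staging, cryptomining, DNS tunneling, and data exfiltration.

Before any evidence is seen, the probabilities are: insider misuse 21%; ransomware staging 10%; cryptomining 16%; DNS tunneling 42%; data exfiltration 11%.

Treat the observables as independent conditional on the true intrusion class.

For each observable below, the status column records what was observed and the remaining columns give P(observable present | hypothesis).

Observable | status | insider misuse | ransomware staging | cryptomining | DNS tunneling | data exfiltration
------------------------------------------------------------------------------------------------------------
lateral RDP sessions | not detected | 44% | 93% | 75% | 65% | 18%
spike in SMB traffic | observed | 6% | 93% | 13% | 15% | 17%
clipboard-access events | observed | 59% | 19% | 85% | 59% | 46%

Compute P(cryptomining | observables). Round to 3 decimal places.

Multiply each prior by the joint likelihood of the observable pattern (using 1 − P(present | H) for each absent observable):
  insider misuse: 0.21 × (1 − 0.44) × 0.06 × 0.59 = 0.004163
  ransomware staging: 0.10 × (1 − 0.93) × 0.93 × 0.19 = 0.0012369
  cryptomining: 0.16 × (1 − 0.75) × 0.13 × 0.85 = 0.00442
  DNS tunneling: 0.42 × (1 − 0.65) × 0.15 × 0.59 = 0.013009
  data exfiltration: 0.11 × (1 − 0.18) × 0.17 × 0.46 = 0.0070536
Normalizing constant Z = 0.004163 + 0.0012369 + 0.00442 + 0.013009 + 0.0070536 = 0.029883.
P(cryptomining | evidence) = 0.00442 / 0.029883 ≈ 0.148.

0.148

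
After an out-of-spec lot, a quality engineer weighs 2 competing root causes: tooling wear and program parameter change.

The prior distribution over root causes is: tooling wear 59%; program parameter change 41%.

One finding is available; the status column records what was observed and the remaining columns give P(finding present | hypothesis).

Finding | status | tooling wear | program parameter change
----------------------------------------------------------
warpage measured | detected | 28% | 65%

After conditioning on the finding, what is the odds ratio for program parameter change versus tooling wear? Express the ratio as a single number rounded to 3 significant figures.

1.61

Unnormalized posterior weight (prior times the finding likelihood) for each of the two hypotheses:
  program parameter change: 0.41 × 0.65 = 0.2665
  tooling wear: 0.59 × 0.28 = 0.1652
Posterior odds = 0.2665 / 0.1652 ≈ 1.61.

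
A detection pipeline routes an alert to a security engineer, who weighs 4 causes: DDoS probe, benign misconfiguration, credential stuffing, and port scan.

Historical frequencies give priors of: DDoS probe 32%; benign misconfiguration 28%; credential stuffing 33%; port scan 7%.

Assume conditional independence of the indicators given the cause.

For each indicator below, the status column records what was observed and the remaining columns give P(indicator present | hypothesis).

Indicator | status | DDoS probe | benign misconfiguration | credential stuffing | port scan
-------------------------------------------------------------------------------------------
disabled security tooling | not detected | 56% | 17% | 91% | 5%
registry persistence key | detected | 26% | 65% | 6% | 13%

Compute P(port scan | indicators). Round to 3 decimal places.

For each hypothesis, the unnormalized posterior weight is prior × product of the indicator likelihoods (using 1 − P(present | H) for each absent indicator):
  DDoS probe: 0.32 × (1 − 0.56) × 0.26 = 0.036608
  benign misconfiguration: 0.28 × (1 − 0.17) × 0.65 = 0.15106
  credential stuffing: 0.33 × (1 − 0.91) × 0.06 = 0.001782
  port scan: 0.07 × (1 − 0.05) × 0.13 = 0.008645
Normalizing constant Z = 0.036608 + 0.15106 + 0.001782 + 0.008645 = 0.1981.
P(port scan | evidence) = 0.008645 / 0.1981 ≈ 0.044.

0.044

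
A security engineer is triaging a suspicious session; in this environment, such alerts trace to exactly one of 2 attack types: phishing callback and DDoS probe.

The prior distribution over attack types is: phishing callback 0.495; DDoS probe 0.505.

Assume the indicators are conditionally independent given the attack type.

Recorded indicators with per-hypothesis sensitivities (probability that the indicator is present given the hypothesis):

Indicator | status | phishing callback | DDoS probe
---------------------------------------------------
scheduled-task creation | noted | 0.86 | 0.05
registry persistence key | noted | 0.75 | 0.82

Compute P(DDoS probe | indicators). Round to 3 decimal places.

0.061

Multiply each prior by the joint likelihood of the indicator pattern:
  phishing callback: 0.495 × 0.86 × 0.75 = 0.31927
  DDoS probe: 0.505 × 0.05 × 0.82 = 0.020705
Marginal likelihood of the evidence = 0.33998.
P(DDoS probe | evidence) = 0.020705 / 0.33998 ≈ 0.061.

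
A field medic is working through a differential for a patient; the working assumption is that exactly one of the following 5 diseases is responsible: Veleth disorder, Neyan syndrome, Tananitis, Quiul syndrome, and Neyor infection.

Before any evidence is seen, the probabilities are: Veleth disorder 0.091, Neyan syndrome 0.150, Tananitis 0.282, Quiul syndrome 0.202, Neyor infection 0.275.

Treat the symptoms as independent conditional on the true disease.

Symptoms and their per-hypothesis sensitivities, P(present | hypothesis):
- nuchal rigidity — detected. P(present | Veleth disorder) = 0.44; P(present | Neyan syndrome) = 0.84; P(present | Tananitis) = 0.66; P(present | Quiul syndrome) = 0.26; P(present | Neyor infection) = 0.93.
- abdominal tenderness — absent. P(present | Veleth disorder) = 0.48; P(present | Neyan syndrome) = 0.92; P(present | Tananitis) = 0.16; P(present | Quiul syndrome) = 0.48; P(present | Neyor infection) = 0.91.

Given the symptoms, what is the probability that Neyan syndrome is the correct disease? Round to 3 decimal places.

0.042

By Bayes' rule with conditional independence, the unnormalized weight for each hypothesis is prior × ∏ likelihoods (using 1 − P(present | H) for each absent symptom):
  Veleth disorder: 0.091 × 0.44 × (1 − 0.48) = 0.020821
  Neyan syndrome: 0.150 × 0.84 × (1 − 0.92) = 0.01008
  Tananitis: 0.282 × 0.66 × (1 − 0.16) = 0.15634
  Quiul syndrome: 0.202 × 0.26 × (1 − 0.48) = 0.02731
  Neyor infection: 0.275 × 0.93 × (1 − 0.91) = 0.023017
Marginal likelihood of the evidence = 0.23757.
P(Neyan syndrome | evidence) = 0.01008 / 0.23757 ≈ 0.042.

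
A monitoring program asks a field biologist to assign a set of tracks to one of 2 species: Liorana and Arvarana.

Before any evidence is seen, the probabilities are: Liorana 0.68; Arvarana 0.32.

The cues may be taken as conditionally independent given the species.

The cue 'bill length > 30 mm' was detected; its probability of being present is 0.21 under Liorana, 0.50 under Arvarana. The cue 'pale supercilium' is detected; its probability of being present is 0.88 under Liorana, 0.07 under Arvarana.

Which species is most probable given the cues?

Multiply each prior by the joint likelihood of the cue pattern:
  Liorana: 0.68 × 0.21 × 0.88 = 0.12566
  Arvarana: 0.32 × 0.50 × 0.07 = 0.0112
Normalizing constant Z = 0.12566 + 0.0112 = 0.13686.
P(Liorana | evidence) ≈ 0.12566 / 0.13686 ≈ 0.918
P(Arvarana | evidence) ≈ 0.0112 / 0.13686 ≈ 0.082
The largest is 0.918, so Liorana is most probable.

Liorana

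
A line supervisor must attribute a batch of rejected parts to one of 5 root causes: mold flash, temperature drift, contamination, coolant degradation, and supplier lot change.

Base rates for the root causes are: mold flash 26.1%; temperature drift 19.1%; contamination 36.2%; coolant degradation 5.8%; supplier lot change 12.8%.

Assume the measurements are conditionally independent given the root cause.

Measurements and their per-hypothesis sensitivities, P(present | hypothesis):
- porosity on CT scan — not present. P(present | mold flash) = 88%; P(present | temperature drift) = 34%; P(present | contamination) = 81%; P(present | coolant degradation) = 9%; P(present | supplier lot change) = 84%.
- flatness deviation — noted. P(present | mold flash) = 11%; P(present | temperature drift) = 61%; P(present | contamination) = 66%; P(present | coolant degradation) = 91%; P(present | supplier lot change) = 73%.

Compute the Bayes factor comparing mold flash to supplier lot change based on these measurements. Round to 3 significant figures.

0.113

Take the product of per-measurement likelihoods under each hypothesis (using 1 − P(present | H) for each absent measurement), then divide.
  mold flash: (1 − 0.88) × 0.11 = 0.0132
  supplier lot change: (1 − 0.84) × 0.73 = 0.1168
Bayes factor = 0.0132 / 0.1168 ≈ 0.113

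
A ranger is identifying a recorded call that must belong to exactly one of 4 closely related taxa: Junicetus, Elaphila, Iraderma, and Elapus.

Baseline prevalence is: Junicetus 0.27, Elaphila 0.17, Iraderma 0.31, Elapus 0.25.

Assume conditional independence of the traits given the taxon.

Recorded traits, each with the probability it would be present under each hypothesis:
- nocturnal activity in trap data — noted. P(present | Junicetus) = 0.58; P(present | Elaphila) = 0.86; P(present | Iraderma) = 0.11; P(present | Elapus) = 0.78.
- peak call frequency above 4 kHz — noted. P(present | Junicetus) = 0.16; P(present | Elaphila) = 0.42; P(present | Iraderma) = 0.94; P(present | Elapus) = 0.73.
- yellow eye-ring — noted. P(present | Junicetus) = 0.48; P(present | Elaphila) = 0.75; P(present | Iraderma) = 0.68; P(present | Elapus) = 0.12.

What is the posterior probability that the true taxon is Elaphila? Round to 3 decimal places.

Multiply each prior by the joint likelihood of the trait pattern:
  Junicetus: 0.27 × 0.58 × 0.16 × 0.48 = 0.012027
  Elaphila: 0.17 × 0.86 × 0.42 × 0.75 = 0.046053
  Iraderma: 0.31 × 0.11 × 0.94 × 0.68 = 0.021797
  Elapus: 0.25 × 0.78 × 0.73 × 0.12 = 0.017082
Marginal likelihood of the evidence = 0.096959.
P(Elaphila | evidence) = 0.046053 / 0.096959 ≈ 0.475.

0.475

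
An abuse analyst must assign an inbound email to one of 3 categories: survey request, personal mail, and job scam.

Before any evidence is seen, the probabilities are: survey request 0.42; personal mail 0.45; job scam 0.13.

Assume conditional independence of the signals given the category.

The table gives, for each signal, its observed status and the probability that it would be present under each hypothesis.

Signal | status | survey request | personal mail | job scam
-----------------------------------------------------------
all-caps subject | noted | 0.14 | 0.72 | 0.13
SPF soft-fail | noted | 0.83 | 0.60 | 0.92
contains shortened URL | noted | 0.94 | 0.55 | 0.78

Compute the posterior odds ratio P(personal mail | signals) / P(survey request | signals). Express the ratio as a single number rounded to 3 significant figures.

Posterior odds equal prior odds times the likelihood ratio; only the two competing hypotheses matter.
  personal mail: 0.45 × 0.72 × 0.60 × 0.55 = 0.10692
  survey request: 0.42 × 0.14 × 0.83 × 0.94 = 0.045876
Odds(personal mail : survey request) = 0.10692 / 0.045876 ≈ 2.33.

2.33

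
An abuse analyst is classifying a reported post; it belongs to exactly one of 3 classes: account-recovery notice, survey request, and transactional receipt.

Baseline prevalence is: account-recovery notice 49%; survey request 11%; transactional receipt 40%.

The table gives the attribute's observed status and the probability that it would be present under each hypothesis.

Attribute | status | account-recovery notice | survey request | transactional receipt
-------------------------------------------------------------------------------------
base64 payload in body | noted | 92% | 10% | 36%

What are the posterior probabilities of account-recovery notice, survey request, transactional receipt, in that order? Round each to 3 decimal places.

0.744, 0.018, 0.238

For each hypothesis, the unnormalized posterior weight is prior × likelihood:
  account-recovery notice: 0.49 × 0.92 = 0.4508
  survey request: 0.11 × 0.10 = 0.011
  transactional receipt: 0.40 × 0.36 = 0.144
Marginal likelihood of the evidence = 0.6058.
P(account-recovery notice | evidence) = 0.4508 / 0.6058 ≈ 0.744
P(survey request | evidence) = 0.011 / 0.6058 ≈ 0.018
P(transactional receipt | evidence) = 0.144 / 0.6058 ≈ 0.238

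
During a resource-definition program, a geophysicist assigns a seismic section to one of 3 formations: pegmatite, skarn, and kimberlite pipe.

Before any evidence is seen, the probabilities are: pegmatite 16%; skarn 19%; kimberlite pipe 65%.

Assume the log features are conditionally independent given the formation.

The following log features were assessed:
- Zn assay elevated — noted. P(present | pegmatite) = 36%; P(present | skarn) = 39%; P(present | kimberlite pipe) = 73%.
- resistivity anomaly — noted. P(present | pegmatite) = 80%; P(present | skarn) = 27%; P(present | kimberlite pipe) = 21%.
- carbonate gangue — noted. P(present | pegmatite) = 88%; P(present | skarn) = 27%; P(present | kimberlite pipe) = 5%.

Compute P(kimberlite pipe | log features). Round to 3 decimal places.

For each hypothesis, the unnormalized posterior weight is prior × product of the log feature likelihoods:
  pegmatite: 0.16 × 0.36 × 0.80 × 0.88 = 0.04055
  skarn: 0.19 × 0.39 × 0.27 × 0.27 = 0.0054019
  kimberlite pipe: 0.65 × 0.73 × 0.21 × 0.05 = 0.0049823
The unnormalized weights sum to 0.050935.
P(kimberlite pipe | evidence) = 0.0049823 / 0.050935 ≈ 0.098.

0.098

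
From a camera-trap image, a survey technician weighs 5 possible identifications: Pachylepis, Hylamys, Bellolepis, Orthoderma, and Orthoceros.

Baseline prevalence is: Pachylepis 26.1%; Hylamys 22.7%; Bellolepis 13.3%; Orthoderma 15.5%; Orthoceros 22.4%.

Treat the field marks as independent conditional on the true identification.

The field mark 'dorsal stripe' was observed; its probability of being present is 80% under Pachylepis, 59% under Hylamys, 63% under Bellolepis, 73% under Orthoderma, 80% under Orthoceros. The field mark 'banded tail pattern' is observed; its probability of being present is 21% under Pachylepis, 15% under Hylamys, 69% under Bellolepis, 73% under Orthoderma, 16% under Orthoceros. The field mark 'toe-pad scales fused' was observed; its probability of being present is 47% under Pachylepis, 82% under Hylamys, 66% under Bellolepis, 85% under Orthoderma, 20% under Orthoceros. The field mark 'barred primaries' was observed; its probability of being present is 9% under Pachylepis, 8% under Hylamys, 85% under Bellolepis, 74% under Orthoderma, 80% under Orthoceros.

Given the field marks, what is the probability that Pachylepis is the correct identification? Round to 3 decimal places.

0.020

For each hypothesis, the unnormalized posterior weight is prior × product of the field mark likelihoods:
  Pachylepis: 0.261 × 0.80 × 0.21 × 0.47 × 0.09 = 0.0018548
  Hylamys: 0.227 × 0.59 × 0.15 × 0.82 × 0.08 = 0.0013179
  Bellolepis: 0.133 × 0.63 × 0.69 × 0.66 × 0.85 = 0.032434
  Orthoderma: 0.155 × 0.73 × 0.73 × 0.85 × 0.74 = 0.051955
  Orthoceros: 0.224 × 0.80 × 0.16 × 0.20 × 0.80 = 0.0045875
The unnormalized weights sum to 0.09215.
P(Pachylepis | evidence) = 0.0018548 / 0.09215 ≈ 0.020.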